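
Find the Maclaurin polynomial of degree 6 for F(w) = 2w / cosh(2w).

20*w^5/3 - 4*w^3 + 2*w

Divide the numerator series by the denominator series (power-series long division).
F(0) = 0
F′(0) = 2
F′′(0) = 0
F′′′(0) = -24
F^(4)(0) = 0
F^(5)(0) = 800
F^(6)(0) = 0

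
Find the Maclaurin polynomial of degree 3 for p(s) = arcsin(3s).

[s^0] = 0;  [s^1] = 3;  [s^2] = 0;  [s^3] = 9/2.

9*s^3/2 + 3*s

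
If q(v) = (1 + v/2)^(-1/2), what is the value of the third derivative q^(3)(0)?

The coefficient of v^3 in the expansion is -5/128, so q′′′(0) = 3! * (-5/128) = -15/64.

-15/64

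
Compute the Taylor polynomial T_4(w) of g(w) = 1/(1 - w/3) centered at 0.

w^4/81 + w^3/27 + w^2/9 + w/3 + 1

g(0) = 1
g′(0) = 1/3
g′′(0) = 2/9
g′′′(0) = 2/9
g^(4)(0) = 8/27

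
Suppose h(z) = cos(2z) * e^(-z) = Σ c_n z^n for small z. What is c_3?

Multiply the two series term by term and collect like powers.
h(0) = 1
h′(0) = -1
h′′(0) = -3
h′′′(0) = 11
So c_3 = h′′′(0)/3! = 11/6.

11/6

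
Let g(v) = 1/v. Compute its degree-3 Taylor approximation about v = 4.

Apply the Taylor formula c_k = f^(k)(a)/k!.
g(4) = 1/4
g′(4) = -1/16
g′′(4) = 1/32
g′′′(4) = -3/128

-(v - 4)^3/256 + (v - 4)^2/64 - (v - 4)/16 + 1/4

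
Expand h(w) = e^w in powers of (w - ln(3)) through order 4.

Compute the successive derivatives at the expansion point and divide by k!.
h(ln(3)) = 3
h′(ln(3)) = 3
h′′(ln(3)) = 3
h′′′(ln(3)) = 3
h^(4)(ln(3)) = 3

(w - ln(3))^4/8 + (w - ln(3))^3/2 + 3*(w - ln(3))^2/2 + 3*(w - ln(3)) + 3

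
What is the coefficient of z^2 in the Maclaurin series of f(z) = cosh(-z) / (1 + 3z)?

19/2

Take the Cauchy product of the two expansions.
[z^0] = 1;  [z^1] = -3;  [z^2] = 19/2.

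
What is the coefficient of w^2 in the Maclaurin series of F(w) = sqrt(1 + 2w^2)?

F(0) = 1
F′(0) = 0
F′′(0) = 2
So c_2 = F′′(0)/2! = 1.

1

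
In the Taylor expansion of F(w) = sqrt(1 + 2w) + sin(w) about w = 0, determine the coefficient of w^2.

Combine the two series term by term.

-1/2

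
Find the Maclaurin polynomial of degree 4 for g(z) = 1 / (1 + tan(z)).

Write 1/(1+u) = 1 - u + u^2 - u^3 + ... and substitute the series for u.
g(0) = 1
g′(0) = -1
g′′(0) = 2
g′′′(0) = -8
g^(4)(0) = 40
Dividing each by k! gives the coefficients c_0, ..., c_4.

5*z^4/3 - 4*z^3/3 + z^2 - z + 1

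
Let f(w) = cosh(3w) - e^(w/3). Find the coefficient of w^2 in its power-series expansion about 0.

Combine the two series term by term.
[w^0] = 0;  [w^1] = -1/3;  [w^2] = 40/9.

40/9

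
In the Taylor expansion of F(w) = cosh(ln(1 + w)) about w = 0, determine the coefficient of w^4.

Compose series: expand the inner function first, then feed it into the outer expansion.
F(0) = 1
F′(0) = 0
F′′(0) = 1
F′′′(0) = -3
F^(4)(0) = 12
The Taylor polynomial is Σ F^(k)(0)/k! · w^k.

1/2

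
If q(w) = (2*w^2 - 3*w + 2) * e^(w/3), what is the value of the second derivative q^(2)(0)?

20/9

Distribute the polynomial across the series and collect like powers.
From the series, [w^2] q = 10/9; multiply by 2! = 2 to get 20/9.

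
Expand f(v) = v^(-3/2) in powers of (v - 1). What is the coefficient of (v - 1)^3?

Compute the successive derivatives at the expansion point and divide by k!.
f(1) = 1
f′(1) = -3/2
f′′(1) = 15/4
f′′′(1) = -105/8
So c_3 = f′′′(1)/3! = -35/16.

-35/16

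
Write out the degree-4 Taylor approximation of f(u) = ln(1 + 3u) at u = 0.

-81*u^4/4 + 9*u^3 - 9*u^2/2 + 3*u

f(0) = 0
f′(0) = 3
f′′(0) = -9
f′′′(0) = 54
f^(4)(0) = -486
The Taylor polynomial is Σ f^(k)(0)/k! · u^k.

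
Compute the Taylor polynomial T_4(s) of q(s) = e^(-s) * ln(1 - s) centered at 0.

Multiply the two series term by term and collect like powers.
q(0) = 0
q′(0) = -1
q′′(0) = 1
q′′′(0) = -2
q^(4)(0) = 0
The Taylor polynomial is Σ q^(k)(0)/k! · s^k.

-s^3/3 + s^2/2 - s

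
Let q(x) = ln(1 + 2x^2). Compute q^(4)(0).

-48

From the series, [x^4] q = -2; multiply by 4! = 24 to get -48.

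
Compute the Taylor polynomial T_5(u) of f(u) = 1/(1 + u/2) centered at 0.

-u^5/32 + u^4/16 - u^3/8 + u^2/4 - u/2 + 1

Compute the successive derivatives at the expansion point and divide by k!.
f(0) = 1
f′(0) = -1/2
f′′(0) = 1/2
f′′′(0) = -3/4
f^(4)(0) = 3/2
f^(5)(0) = -15/4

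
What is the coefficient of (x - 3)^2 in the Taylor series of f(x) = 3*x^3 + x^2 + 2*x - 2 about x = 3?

f(3) = 94
f′(3) = 89
f′′(3) = 56

28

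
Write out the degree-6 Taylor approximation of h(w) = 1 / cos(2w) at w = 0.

244*w^6/45 + 10*w^4/3 + 2*w^2 + 1

Divide the numerator series by the denominator series (power-series long division).
[w^0] = 1;  [w^1] = 0;  [w^2] = 2;  [w^3] = 0;  [w^4] = 10/3;  [w^5] = 0;  [w^6] = 244/45.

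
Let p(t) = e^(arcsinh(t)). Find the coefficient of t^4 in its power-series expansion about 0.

-1/8

Compose series: expand the inner function first, then feed it into the outer expansion.
p(0) = 1
p′(0) = 1
p′′(0) = 1
p′′′(0) = 0
p^(4)(0) = -3
Dividing each by k! gives the coefficients c_0, ..., c_4.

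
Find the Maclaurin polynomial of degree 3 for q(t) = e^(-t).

[t^0] = 1;  [t^1] = -1;  [t^2] = 1/2;  [t^3] = -1/6.

-t^3/6 + t^2/2 - t + 1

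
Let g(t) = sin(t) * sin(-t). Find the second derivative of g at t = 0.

Expand each factor separately, then convolve coefficients.
From the series, [t^2] g = -1; multiply by 2! = 2 to get -2.

-2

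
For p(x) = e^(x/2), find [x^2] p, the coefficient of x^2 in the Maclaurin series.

Differentiate repeatedly and evaluate at the center.
[x^0] = 1;  [x^1] = 1/2;  [x^2] = 1/8.
So c_2 = p′′(0)/2! = 1/8.

1/8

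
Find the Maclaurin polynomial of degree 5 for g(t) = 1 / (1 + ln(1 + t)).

Use the geometric series for the reciprocal, then substitute.
[t^0] = 1;  [t^1] = -1;  [t^2] = 3/2;  [t^3] = -7/3;  [t^4] = 11/3;  [t^5] = -347/60.

-347*t^5/60 + 11*t^4/3 - 7*t^3/3 + 3*t^2/2 - t + 1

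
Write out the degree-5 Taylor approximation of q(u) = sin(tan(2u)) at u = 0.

-4*u^5/5 + 4*u^3/3 + 2*u

Let u equal the inner series; expand the outer function in u and truncate.
q(0) = 0
q′(0) = 2
q′′(0) = 0
q′′′(0) = 8
q^(4)(0) = 0
q^(5)(0) = -96
The Taylor polynomial is Σ q^(k)(0)/k! · u^k.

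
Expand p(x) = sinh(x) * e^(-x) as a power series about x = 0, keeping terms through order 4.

-x^4/3 + 2*x^3/3 - x^2 + x

Expand each factor separately, then convolve coefficients.
[x^0] = 0;  [x^1] = 1;  [x^2] = -1;  [x^3] = 2/3;  [x^4] = -1/3.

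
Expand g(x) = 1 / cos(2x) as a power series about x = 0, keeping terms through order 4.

Invert the denominator's series and multiply.
g(0) = 1
g′(0) = 0
g′′(0) = 4
g′′′(0) = 0
g^(4)(0) = 80

10*x^4/3 + 2*x^2 + 1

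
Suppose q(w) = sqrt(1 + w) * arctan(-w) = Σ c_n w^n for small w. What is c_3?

Expand each factor separately, then convolve coefficients.
q(0) = 0
q′(0) = -1
q′′(0) = -1
q′′′(0) = 11/4
So c_3 = q′′′(0)/3! = 11/24.

11/24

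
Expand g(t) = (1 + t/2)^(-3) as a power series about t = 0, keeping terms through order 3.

g(0) = 1
g′(0) = -3/2
g′′(0) = 3
g′′′(0) = -15/2

-5*t^3/4 + 3*t^2/2 - 3*t/2 + 1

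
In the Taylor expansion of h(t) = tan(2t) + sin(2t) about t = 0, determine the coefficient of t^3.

Expand each term separately and add.
h(0) = 0
h′(0) = 4
h′′(0) = 0
h′′′(0) = 8
Then c_k = h^(k)(0)/k! gives each Taylor coefficient.

4/3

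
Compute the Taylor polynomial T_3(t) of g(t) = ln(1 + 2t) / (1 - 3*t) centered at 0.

Expand 1/(denominator) as a geometric series and multiply by the numerator's series.
g(0) = 0
g′(0) = 2
g′′(0) = 8
g′′′(0) = 88
The Taylor polynomial is Σ g^(k)(0)/k! · t^k.

44*t^3/3 + 4*t^2 + 2*t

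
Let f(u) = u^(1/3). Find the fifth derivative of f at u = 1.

880/243

Compute the successive derivatives at the expansion point and divide by k!.
From the series, [(u - 1)^5] f = 22/729; multiply by 5! = 120 to get 880/243.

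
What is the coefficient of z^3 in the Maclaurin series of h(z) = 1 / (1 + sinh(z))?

Write 1/(1+u) = 1 - u + u^2 - u^3 + ... and substitute the series for u.
h(0) = 1
h′(0) = -1
h′′(0) = 2
h′′′(0) = -7

-7/6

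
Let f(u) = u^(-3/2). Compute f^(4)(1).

Apply the Taylor formula c_k = f^(k)(a)/k!.
The coefficient of (u - 1)^4 in the expansion is 315/128, so f^(4)(1) = 4! * (315/128) = 945/16.

945/16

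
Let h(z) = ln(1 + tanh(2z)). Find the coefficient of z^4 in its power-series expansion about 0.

Compose series: expand the inner function first, then feed it into the outer expansion.
h(0) = 0
h′(0) = 2
h′′(0) = -4
h′′′(0) = 0
h^(4)(0) = 32

4/3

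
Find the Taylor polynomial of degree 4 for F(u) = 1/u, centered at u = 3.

F(3) = 1/3
F′(3) = -1/9
F′′(3) = 2/27
F′′′(3) = -2/27
F^(4)(3) = 8/81
Then c_k = F^(k)(3)/k! gives each Taylor coefficient.

(u - 3)^4/243 - (u - 3)^3/81 + (u - 3)^2/27 - (u - 3)/9 + 1/3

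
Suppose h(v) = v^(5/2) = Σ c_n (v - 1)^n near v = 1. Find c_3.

5/16

Use the known series and substitute for the argument.
h(1) = 1
h′(1) = 5/2
h′′(1) = 15/4
h′′′(1) = 15/8
Then c_k = h^(k)(1)/k! gives each Taylor coefficient.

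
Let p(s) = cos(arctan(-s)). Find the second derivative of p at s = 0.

-1

Substitute the inner expansion into the outer series and collect powers.
From the series, [s^2] p = -1/2; multiply by 2! = 2 to get -1.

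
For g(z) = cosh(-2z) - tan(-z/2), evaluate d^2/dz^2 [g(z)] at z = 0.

Expand each term separately and add.
From the series, [z^2] g = 2; multiply by 2! = 2 to get 4.

4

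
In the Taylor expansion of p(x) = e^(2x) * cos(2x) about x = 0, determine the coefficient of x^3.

Multiply the two series term by term and collect like powers.
[x^0] = 1;  [x^1] = 2;  [x^2] = 0;  [x^3] = -8/3.

-8/3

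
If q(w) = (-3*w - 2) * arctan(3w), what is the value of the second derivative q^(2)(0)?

Multiply each power in the prefactor through the base expansion.
The coefficient of w^2 in the expansion is -9, so q′′(0) = 2! * (-9) = -18.

-18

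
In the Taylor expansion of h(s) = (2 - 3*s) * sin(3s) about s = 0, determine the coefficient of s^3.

Shift and add copies of the series according to the polynomial's terms.
h(0) = 0
h′(0) = 6
h′′(0) = -18
h′′′(0) = -54
So c_3 = h′′′(0)/3! = -9.

-9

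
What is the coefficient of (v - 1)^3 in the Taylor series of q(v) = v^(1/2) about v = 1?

1/16

Differentiate repeatedly and evaluate at the center.
q(1) = 1
q′(1) = 1/2
q′′(1) = -1/4
q′′′(1) = 3/8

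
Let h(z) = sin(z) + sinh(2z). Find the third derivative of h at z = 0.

7

Add the two expansions coefficient-wise.
From the series, [z^3] h = 7/6; multiply by 3! = 6 to get 7.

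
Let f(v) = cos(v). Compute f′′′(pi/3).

sqrt(3)/2

The coefficient of (v - pi/3)^3 in the expansion is sqrt(3)/12, so f′′′(pi/3) = 3! * (sqrt(3)/12) = sqrt(3)/2.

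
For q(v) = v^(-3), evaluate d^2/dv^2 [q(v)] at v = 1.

From the series, [(v - 1)^2] q = 6; multiply by 2! = 2 to get 12.

12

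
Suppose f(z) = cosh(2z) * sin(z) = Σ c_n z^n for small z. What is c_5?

41/120

Take the Cauchy product of the two expansions.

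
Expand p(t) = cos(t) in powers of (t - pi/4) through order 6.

-sqrt(2)*(t - pi/4)^6/1440 - sqrt(2)*(t - pi/4)^5/240 + sqrt(2)*(t - pi/4)^4/48 + sqrt(2)*(t - pi/4)^3/12 - sqrt(2)*(t - pi/4)^2/4 - sqrt(2)*(t - pi/4)/2 + sqrt(2)/2

[(t - pi/4)^0] = sqrt(2)/2;  [(t - pi/4)^1] = -sqrt(2)/2;  [(t - pi/4)^2] = -sqrt(2)/4;  [(t - pi/4)^3] = sqrt(2)/12;  [(t - pi/4)^4] = sqrt(2)/48;  [(t - pi/4)^5] = -sqrt(2)/240;  [(t - pi/4)^6] = -sqrt(2)/1440.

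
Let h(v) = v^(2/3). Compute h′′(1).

-2/9

The coefficient of (v - 1)^2 in the expansion is -1/9, so h′′(1) = 2! * (-1/9) = -2/9.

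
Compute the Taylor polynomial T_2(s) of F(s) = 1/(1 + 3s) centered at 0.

9*s^2 - 3*s + 1

[s^0] = 1;  [s^1] = -3;  [s^2] = 9.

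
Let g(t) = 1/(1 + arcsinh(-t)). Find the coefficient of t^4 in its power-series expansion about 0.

Let u equal the inner series; expand the outer function in u and truncate.
g(0) = 1
g′(0) = 1
g′′(0) = 2
g′′′(0) = 5
g^(4)(0) = 16
So c_4 = g^(4)(0)/4! = 2/3.

2/3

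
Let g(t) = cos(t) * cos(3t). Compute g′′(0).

Write out both Maclaurin series and multiply, keeping only the needed powers.
The coefficient of t^2 in the expansion is -5, so g′′(0) = 2! * (-5) = -10.

-10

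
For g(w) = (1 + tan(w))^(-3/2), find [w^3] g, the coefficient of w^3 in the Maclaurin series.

Let u equal the inner series; expand the outer function in u and truncate.
g(0) = 1
g′(0) = -3/2
g′′(0) = 15/4
g′′′(0) = -129/8
So c_3 = g′′′(0)/3! = -43/16.

-43/16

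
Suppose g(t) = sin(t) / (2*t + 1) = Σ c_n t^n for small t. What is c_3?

23/6

Multiply the numerator's expansion by the denominator's geometric series.
g(0) = 0
g′(0) = 1
g′′(0) = -4
g′′′(0) = 23
So c_3 = g′′′(0)/3! = 23/6.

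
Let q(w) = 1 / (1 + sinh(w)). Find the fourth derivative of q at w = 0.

32

Write 1/(1+u) = 1 - u + u^2 - u^3 + ... and substitute the series for u.
The coefficient of w^4 in the expansion is 4/3, so q^(4)(0) = 4! * (4/3) = 32.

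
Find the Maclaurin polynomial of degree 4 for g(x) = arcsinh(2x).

-4*x^3/3 + 2*x

g(0) = 0
g′(0) = 2
g′′(0) = 0
g′′′(0) = -8
g^(4)(0) = 0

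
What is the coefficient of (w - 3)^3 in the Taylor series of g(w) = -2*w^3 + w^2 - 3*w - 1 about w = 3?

-2

g(3) = -55
g′(3) = -51
g′′(3) = -34
g′′′(3) = -12
So c_3 = g′′′(3)/3! = -2.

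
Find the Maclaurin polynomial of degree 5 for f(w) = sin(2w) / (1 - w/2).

7*w^5/120 - 5*w^4/12 - 5*w^3/6 + w^2 + 2*w

Write out both Maclaurin series and multiply, keeping only the needed powers.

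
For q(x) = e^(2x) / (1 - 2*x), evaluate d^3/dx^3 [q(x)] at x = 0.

Use 1/(1 - r) = Σ r^k on the denominator, then take the Cauchy product.
From the series, [x^3] q = 64/3; multiply by 3! = 6 to get 128.

128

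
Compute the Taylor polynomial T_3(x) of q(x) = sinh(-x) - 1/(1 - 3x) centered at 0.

-163*x^3/6 - 9*x^2 - 4*x - 1

Add the two expansions coefficient-wise.
q(0) = -1
q′(0) = -4
q′′(0) = -18
q′′′(0) = -163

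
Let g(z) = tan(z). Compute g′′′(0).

From the series, [z^3] g = 1/3; multiply by 3! = 6 to get 2.

2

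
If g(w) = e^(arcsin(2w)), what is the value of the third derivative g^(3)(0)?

16

Substitute the inner expansion into the outer series and collect powers.
From the series, [w^3] g = 8/3; multiply by 3! = 6 to get 16.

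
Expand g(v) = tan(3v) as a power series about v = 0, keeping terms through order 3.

9*v^3 + 3*v

Apply the Taylor formula c_k = f^(k)(a)/k!.
g(0) = 0
g′(0) = 3
g′′(0) = 0
g′′′(0) = 54
Then c_k = g^(k)(0)/k! gives each Taylor coefficient.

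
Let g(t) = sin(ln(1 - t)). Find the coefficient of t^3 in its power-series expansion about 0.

Let u equal the inner series; expand the outer function in u and truncate.

-1/6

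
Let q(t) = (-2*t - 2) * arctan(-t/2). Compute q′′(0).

2

Shift and add copies of the series according to the polynomial's terms.
The coefficient of t^2 in the expansion is 1, so q′′(0) = 2! * (1) = 2.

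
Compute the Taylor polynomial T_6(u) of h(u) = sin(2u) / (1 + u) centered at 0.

Take the Cauchy product of the two expansions.
[u^0] = 0;  [u^1] = 2;  [u^2] = -2;  [u^3] = 2/3;  [u^4] = -2/3;  [u^5] = 14/15;  [u^6] = -14/15.

-14*u^6/15 + 14*u^5/15 - 2*u^4/3 + 2*u^3/3 - 2*u^2 + 2*u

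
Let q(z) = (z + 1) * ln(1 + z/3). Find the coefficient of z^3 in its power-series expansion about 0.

-7/162

Distribute the polynomial across the series and collect like powers.
q(0) = 0
q′(0) = 1/3
q′′(0) = 5/9
q′′′(0) = -7/27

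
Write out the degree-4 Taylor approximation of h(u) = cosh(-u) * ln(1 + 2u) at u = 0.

-5*u^4 + 11*u^3/3 - 2*u^2 + 2*u

Expand each factor separately, then convolve coefficients.
h(0) = 0
h′(0) = 2
h′′(0) = -4
h′′′(0) = 22
h^(4)(0) = -120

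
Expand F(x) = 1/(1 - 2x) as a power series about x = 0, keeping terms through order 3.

8*x^3 + 4*x^2 + 2*x + 1

F(0) = 1
F′(0) = 2
F′′(0) = 8
F′′′(0) = 48
The Taylor polynomial is Σ F^(k)(0)/k! · x^k.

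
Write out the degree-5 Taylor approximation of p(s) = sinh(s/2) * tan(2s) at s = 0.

Multiply the two series term by term and collect like powers.
[s^0] = 0;  [s^1] = 0;  [s^2] = 1;  [s^3] = 0;  [s^4] = 11/8;  [s^5] = 0.

11*s^4/8 + s^2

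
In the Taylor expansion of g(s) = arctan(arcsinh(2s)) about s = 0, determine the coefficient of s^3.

-4

Substitute the inner expansion into the outer series and collect powers.
g(0) = 0
g′(0) = 2
g′′(0) = 0
g′′′(0) = -24
The Taylor polynomial is Σ g^(k)(0)/k! · s^k.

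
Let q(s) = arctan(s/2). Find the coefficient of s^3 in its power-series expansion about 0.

-1/24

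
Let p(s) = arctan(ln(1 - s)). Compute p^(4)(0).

6

Plug the Maclaurin series of the inner function into that of the outer and collect terms.
From the series, [s^4] p = 1/4; multiply by 4! = 24 to get 6.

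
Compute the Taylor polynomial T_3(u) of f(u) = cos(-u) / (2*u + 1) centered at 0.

-7*u^3 + 7*u^2/2 - 2*u + 1

Expand 1/(denominator) as a geometric series and multiply by the numerator's series.
[u^0] = 1;  [u^1] = -2;  [u^2] = 7/2;  [u^3] = -7.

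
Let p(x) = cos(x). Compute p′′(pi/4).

-sqrt(2)/2

From the series, [(x - pi/4)^2] p = -sqrt(2)/4; multiply by 2! = 2 to get -sqrt(2)/2.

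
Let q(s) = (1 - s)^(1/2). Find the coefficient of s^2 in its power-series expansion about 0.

q(0) = 1
q′(0) = -1/2
q′′(0) = -1/4

-1/8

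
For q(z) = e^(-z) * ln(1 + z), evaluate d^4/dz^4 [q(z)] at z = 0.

-24

Write out both Maclaurin series and multiply, keeping only the needed powers.
The coefficient of z^4 in the expansion is -1, so q^(4)(0) = 4! * (-1) = -24.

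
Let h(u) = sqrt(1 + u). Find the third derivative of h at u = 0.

From the series, [u^3] h = 1/16; multiply by 3! = 6 to get 3/8.

3/8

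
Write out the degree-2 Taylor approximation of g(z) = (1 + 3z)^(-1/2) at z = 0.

27*z^2/8 - 3*z/2 + 1

[z^0] = 1;  [z^1] = -3/2;  [z^2] = 27/8.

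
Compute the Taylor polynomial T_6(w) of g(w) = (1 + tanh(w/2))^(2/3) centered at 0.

Substitute the inner expansion into the outer series and collect powers.
g(0) = 1
g′(0) = 1/3
g′′(0) = -1/18
g′′′(0) = -7/54
g^(4)(0) = 11/162
g^(5)(0) = 107/486
g^(6)(0) = -143/729
Then c_k = g^(k)(0)/k! gives each Taylor coefficient.

-143*w^6/524880 + 107*w^5/58320 + 11*w^4/3888 - 7*w^3/324 - w^2/36 + w/3 + 1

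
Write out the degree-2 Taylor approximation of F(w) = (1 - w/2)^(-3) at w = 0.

3*w^2/2 + 3*w/2 + 1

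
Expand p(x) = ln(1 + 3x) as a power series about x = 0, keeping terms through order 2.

Compute the successive derivatives at the expansion point and divide by k!.
p(0) = 0
p′(0) = 3
p′′(0) = -9
The Taylor polynomial is Σ p^(k)(0)/k! · x^k.

-9*x^2/2 + 3*x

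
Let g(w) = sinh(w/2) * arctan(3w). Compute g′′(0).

Multiply the two series term by term and collect like powers.
From the series, [w^2] g = 3/2; multiply by 2! = 2 to get 3.

3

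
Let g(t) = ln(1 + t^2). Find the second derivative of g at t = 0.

2

The coefficient of t^2 in the expansion is 1, so g′′(0) = 2! * (1) = 2.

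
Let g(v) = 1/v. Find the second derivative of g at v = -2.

The coefficient of (v + 2)^2 in the expansion is -1/8, so g′′(-2) = 2! * (-1/8) = -1/4.

-1/4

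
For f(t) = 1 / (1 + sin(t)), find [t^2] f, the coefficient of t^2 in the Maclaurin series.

Use the geometric series for the reciprocal, then substitute.
f(0) = 1
f′(0) = -1
f′′(0) = 2
Dividing each by k! gives the coefficients c_0, ..., c_2.

1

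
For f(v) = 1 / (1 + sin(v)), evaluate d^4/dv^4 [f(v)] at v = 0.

16

Write 1/(1+u) = 1 - u + u^2 - u^3 + ... and substitute the series for u.
The coefficient of v^4 in the expansion is 2/3, so f^(4)(0) = 4! * (2/3) = 16.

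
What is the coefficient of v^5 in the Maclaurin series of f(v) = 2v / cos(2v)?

20/3

Write the quotient as an unknown series and match coefficients against numerator = denominator · series.
f(0) = 0
f′(0) = 2
f′′(0) = 0
f′′′(0) = 24
f^(4)(0) = 0
f^(5)(0) = 800
So c_5 = f^(5)(0)/5! = 20/3.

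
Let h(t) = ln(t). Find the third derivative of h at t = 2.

Differentiate repeatedly and evaluate at the center.
The coefficient of (t - 2)^3 in the expansion is 1/24, so h′′′(2) = 3! * (1/24) = 1/4.

1/4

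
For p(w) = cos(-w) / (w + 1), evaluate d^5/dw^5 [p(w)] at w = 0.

-65

Expand 1/(denominator) as a geometric series and multiply by the numerator's series.
From the series, [w^5] p = -13/24; multiply by 5! = 120 to get -65.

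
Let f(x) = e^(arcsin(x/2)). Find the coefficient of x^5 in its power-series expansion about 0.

Substitute the inner expansion into the outer series and collect powers.
f(0) = 1
f′(0) = 1/2
f′′(0) = 1/4
f′′′(0) = 1/4
f^(4)(0) = 5/16
f^(5)(0) = 5/8
The Taylor polynomial is Σ f^(k)(0)/k! · x^k.

1/192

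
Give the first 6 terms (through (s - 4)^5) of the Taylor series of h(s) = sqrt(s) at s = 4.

7*(s - 4)^5/131072 - 5*(s - 4)^4/16384 + (s - 4)^3/512 - (s - 4)^2/64 + (s - 4)/4 + 2

Compute the successive derivatives at the expansion point and divide by k!.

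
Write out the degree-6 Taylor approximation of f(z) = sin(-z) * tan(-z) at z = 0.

Multiply the two series term by term and collect like powers.

31*z^6/360 + z^4/6 + z^2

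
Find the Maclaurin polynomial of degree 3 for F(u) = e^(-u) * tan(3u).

21*u^3/2 - 3*u^2 + 3*u

Take the Cauchy product of the two expansions.
[u^0] = 0;  [u^1] = 3;  [u^2] = -3;  [u^3] = 21/2.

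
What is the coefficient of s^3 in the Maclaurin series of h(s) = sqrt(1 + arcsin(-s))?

Substitute the inner expansion into the outer series and collect powers.
[s^0] = 1;  [s^1] = -1/2;  [s^2] = -1/8;  [s^3] = -7/48.

-7/48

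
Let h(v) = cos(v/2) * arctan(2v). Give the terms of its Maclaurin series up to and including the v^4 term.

Write out both Maclaurin series and multiply, keeping only the needed powers.
[v^0] = 0;  [v^1] = 2;  [v^2] = 0;  [v^3] = -35/12;  [v^4] = 0.

-35*v^3/12 + 2*v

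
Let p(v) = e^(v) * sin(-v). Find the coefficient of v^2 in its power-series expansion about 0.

Write out both Maclaurin series and multiply, keeping only the needed powers.
[v^0] = 0;  [v^1] = -1;  [v^2] = -1.

-1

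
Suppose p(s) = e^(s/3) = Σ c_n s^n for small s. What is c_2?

[s^0] = 1;  [s^1] = 1/3;  [s^2] = 1/18.
So c_2 = p′′(0)/2! = 1/18.

1/18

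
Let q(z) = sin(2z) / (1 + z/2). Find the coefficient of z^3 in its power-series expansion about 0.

Multiply the two series term by term and collect like powers.
q(0) = 0
q′(0) = 2
q′′(0) = -2
q′′′(0) = -5

-5/6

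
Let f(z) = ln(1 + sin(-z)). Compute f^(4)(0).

-2

Compose series: expand the inner function first, then feed it into the outer expansion.
The coefficient of z^4 in the expansion is -1/12, so f^(4)(0) = 4! * (-1/12) = -2.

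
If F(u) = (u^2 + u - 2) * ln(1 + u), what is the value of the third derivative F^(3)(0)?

Shift and add copies of the series according to the polynomial's terms.
The coefficient of u^3 in the expansion is -1/6, so F′′′(0) = 3! * (-1/6) = -1.

-1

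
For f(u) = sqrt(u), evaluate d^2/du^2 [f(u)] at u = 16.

-1/256

From the series, [(u - 16)^2] f = -1/512; multiply by 2! = 2 to get -1/256.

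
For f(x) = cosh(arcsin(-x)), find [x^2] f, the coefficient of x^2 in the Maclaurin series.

1/2

Substitute the inner expansion into the outer series and collect powers.
f(0) = 1
f′(0) = 0
f′′(0) = 1
The Taylor polynomial is Σ f^(k)(0)/k! · x^k.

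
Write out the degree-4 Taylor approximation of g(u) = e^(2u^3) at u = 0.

Apply the Taylor formula c_k = f^(k)(a)/k!.

2*u^3 + 1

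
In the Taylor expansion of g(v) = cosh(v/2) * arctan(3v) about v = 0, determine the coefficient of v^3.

Write out both Maclaurin series and multiply, keeping only the needed powers.
So c_3 = g′′′(0)/3! = -69/8.

-69/8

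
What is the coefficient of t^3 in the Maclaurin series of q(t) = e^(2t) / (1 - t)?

19/3

Use 1/(1 - r) = Σ r^k on the denominator, then take the Cauchy product.
q(0) = 1
q′(0) = 3
q′′(0) = 10
q′′′(0) = 38
The Taylor polynomial is Σ q^(k)(0)/k! · t^k.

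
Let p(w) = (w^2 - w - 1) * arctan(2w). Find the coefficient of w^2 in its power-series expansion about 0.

Shift and add copies of the series according to the polynomial's terms.
p(0) = 0
p′(0) = -2
p′′(0) = -4
So c_2 = p′′(0)/2! = -2.

-2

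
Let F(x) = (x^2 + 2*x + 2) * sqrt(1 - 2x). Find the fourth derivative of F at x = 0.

-66

Shift and add copies of the series according to the polynomial's terms.
From the series, [x^4] F = -11/4; multiply by 4! = 24 to get -66.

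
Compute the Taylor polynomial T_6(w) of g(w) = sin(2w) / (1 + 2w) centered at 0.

-808*w^6/15 + 404*w^5/15 - 40*w^4/3 + 20*w^3/3 - 4*w^2 + 2*w

Take the Cauchy product of the two expansions.
g(0) = 0
g′(0) = 2
g′′(0) = -8
g′′′(0) = 40
g^(4)(0) = -320
g^(5)(0) = 3232
g^(6)(0) = -38784
The Taylor polynomial is Σ g^(k)(0)/k! · w^k.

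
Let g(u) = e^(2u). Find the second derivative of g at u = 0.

Differentiate repeatedly and evaluate at the center.
From the series, [u^2] g = 2; multiply by 2! = 2 to get 4.

4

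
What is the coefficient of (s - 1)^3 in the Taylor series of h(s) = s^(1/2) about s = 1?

h(1) = 1
h′(1) = 1/2
h′′(1) = -1/4
h′′′(1) = 3/8
The Taylor polynomial is Σ h^(k)(1)/k! · (s - 1)^k.

1/16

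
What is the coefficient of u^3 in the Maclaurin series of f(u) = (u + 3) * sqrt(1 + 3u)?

63/16

Distribute the polynomial across the series and collect like powers.
f(0) = 3
f′(0) = 11/2
f′′(0) = -15/4
f′′′(0) = 189/8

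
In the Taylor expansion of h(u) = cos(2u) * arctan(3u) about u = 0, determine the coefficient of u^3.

-15

Take the Cauchy product of the two expansions.
h(0) = 0
h′(0) = 3
h′′(0) = 0
h′′′(0) = -90
Then c_k = h^(k)(0)/k! gives each Taylor coefficient.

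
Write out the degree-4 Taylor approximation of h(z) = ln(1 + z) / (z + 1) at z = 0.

Use 1/(1 - r) = Σ r^k on the denominator, then take the Cauchy product.

-25*z^4/12 + 11*z^3/6 - 3*z^2/2 + z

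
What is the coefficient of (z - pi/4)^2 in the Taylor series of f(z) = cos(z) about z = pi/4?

Apply the Taylor formula c_k = f^(k)(a)/k!.
[(z - pi/4)^0] = sqrt(2)/2;  [(z - pi/4)^1] = -sqrt(2)/2;  [(z - pi/4)^2] = -sqrt(2)/4.

-sqrt(2)/4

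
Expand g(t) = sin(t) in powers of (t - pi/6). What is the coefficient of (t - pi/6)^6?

-1/1440

g(pi/6) = 1/2
g′(pi/6) = sqrt(3)/2
g′′(pi/6) = -1/2
g′′′(pi/6) = -sqrt(3)/2
g^(4)(pi/6) = 1/2
g^(5)(pi/6) = sqrt(3)/2
g^(6)(pi/6) = -1/2
So c_6 = g^(6)(pi/6)/6! = -1/1440.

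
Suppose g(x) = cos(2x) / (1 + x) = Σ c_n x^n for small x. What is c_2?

-1

Write out both Maclaurin series and multiply, keeping only the needed powers.
[x^0] = 1;  [x^1] = -1;  [x^2] = -1.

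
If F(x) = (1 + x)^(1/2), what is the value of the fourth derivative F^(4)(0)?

From the series, [x^4] F = -5/128; multiply by 4! = 24 to get -15/16.

-15/16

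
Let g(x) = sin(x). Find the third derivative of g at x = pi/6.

The coefficient of (x - pi/6)^3 in the expansion is -sqrt(3)/12, so g′′′(pi/6) = 3! * (-sqrt(3)/12) = -sqrt(3)/2.

-sqrt(3)/2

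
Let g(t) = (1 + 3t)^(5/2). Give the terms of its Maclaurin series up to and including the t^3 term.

135*t^3/16 + 135*t^2/8 + 15*t/2 + 1

Use the known series and substitute for the argument.
g(0) = 1
g′(0) = 15/2
g′′(0) = 135/4
g′′′(0) = 405/8
Dividing each by k! gives the coefficients c_0, ..., c_3.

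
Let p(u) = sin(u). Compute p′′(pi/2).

-1

The coefficient of (u - pi/2)^2 in the expansion is -1/2, so p′′(pi/2) = 2! * (-1/2) = -1.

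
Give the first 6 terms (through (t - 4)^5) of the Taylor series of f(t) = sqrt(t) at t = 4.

[(t - 4)^0] = 2;  [(t - 4)^1] = 1/4;  [(t - 4)^2] = -1/64;  [(t - 4)^3] = 1/512;  [(t - 4)^4] = -5/16384;  [(t - 4)^5] = 7/131072.

7*(t - 4)^5/131072 - 5*(t - 4)^4/16384 + (t - 4)^3/512 - (t - 4)^2/64 + (t - 4)/4 + 2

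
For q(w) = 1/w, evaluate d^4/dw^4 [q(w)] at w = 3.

8/81

From the series, [(w - 3)^4] q = 1/243; multiply by 4! = 24 to get 8/81.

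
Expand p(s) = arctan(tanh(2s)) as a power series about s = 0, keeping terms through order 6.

Let u equal the inner series; expand the outer function in u and truncate.

64*s^5/3 - 16*s^3/3 + 2*s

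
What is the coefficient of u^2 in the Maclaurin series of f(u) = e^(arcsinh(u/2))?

Substitute the inner expansion into the outer series and collect powers.
f(0) = 1
f′(0) = 1/2
f′′(0) = 1/4
The Taylor polynomial is Σ f^(k)(0)/k! · u^k.

1/8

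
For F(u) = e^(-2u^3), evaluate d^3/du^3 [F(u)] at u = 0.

The coefficient of u^3 in the expansion is -2, so F′′′(0) = 3! * (-2) = -12.

-12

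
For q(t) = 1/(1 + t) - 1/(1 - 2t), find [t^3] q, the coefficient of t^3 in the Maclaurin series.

Expand each term separately and add.

-9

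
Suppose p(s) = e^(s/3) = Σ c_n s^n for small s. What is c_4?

p(0) = 1
p′(0) = 1/3
p′′(0) = 1/9
p′′′(0) = 1/27
p^(4)(0) = 1/81
So c_4 = p^(4)(0)/4! = 1/1944.

1/1944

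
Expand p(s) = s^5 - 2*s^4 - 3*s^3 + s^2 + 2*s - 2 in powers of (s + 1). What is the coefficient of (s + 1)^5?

1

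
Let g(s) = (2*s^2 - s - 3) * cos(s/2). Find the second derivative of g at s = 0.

19/4

Distribute the polynomial across the series and collect like powers.
The coefficient of s^2 in the expansion is 19/8, so g′′(0) = 2! * (19/8) = 19/4.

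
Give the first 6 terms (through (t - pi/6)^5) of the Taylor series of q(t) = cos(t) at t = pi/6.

Apply the Taylor formula c_k = f^(k)(a)/k!.
[(t - pi/6)^0] = sqrt(3)/2;  [(t - pi/6)^1] = -1/2;  [(t - pi/6)^2] = -sqrt(3)/4;  [(t - pi/6)^3] = 1/12;  [(t - pi/6)^4] = sqrt(3)/48;  [(t - pi/6)^5] = -1/240.

-(t - pi/6)^5/240 + sqrt(3)*(t - pi/6)^4/48 + (t - pi/6)^3/12 - sqrt(3)*(t - pi/6)^2/4 - (t - pi/6)/2 + sqrt(3)/2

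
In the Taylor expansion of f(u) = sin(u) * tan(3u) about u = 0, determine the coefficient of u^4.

Take the Cauchy product of the two expansions.
f(0) = 0
f′(0) = 0
f′′(0) = 6
f′′′(0) = 0
f^(4)(0) = 204
The Taylor polynomial is Σ f^(k)(0)/k! · u^k.

17/2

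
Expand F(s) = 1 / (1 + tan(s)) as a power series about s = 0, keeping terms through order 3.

Use the geometric series for the reciprocal, then substitute.
F(0) = 1
F′(0) = -1
F′′(0) = 2
F′′′(0) = -8
The Taylor polynomial is Σ F^(k)(0)/k! · s^k.

-4*s^3/3 + s^2 - s + 1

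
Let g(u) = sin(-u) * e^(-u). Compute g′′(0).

2

Take the Cauchy product of the two expansions.
The coefficient of u^2 in the expansion is 1, so g′′(0) = 2! * (1) = 2.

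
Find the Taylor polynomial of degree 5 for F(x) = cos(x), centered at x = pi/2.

Differentiate repeatedly and evaluate at the center.

-(x - pi/2)^5/120 + (x - pi/2)^3/6 - (x - pi/2)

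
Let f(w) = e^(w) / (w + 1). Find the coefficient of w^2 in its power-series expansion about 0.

1/2

Multiply the numerator's expansion by the denominator's geometric series.
[w^0] = 1;  [w^1] = 0;  [w^2] = 1/2.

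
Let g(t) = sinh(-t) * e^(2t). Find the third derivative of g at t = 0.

Take the Cauchy product of the two expansions.
The coefficient of t^3 in the expansion is -13/6, so g′′′(0) = 3! * (-13/6) = -13.

-13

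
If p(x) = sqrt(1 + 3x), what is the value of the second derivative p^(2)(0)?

The coefficient of x^2 in the expansion is -9/8, so p′′(0) = 2! * (-9/8) = -9/4.

-9/4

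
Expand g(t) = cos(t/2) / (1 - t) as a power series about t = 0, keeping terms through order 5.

337*t^5/384 + 337*t^4/384 + 7*t^3/8 + 7*t^2/8 + t + 1

Multiply the two series term by term and collect like powers.
g(0) = 1
g′(0) = 1
g′′(0) = 7/4
g′′′(0) = 21/4
g^(4)(0) = 337/16
g^(5)(0) = 1685/16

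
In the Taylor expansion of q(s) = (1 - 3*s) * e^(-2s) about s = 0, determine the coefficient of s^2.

Multiply each power in the prefactor through the base expansion.
q(0) = 1
q′(0) = -5
q′′(0) = 16
So c_2 = q′′(0)/2! = 8.

8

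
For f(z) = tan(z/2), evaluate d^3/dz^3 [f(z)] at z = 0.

1/4

The coefficient of z^3 in the expansion is 1/24, so f′′′(0) = 3! * (1/24) = 1/4.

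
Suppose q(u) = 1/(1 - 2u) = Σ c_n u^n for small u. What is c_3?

q(0) = 1
q′(0) = 2
q′′(0) = 8
q′′′(0) = 48
So c_3 = q′′′(0)/3! = 8.

8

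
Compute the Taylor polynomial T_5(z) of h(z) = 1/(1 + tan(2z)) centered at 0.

-1024*z^5/15 + 80*z^4/3 - 32*z^3/3 + 4*z^2 - 2*z + 1

Plug the Maclaurin series of the inner function into that of the outer and collect terms.
h(0) = 1
h′(0) = -2
h′′(0) = 8
h′′′(0) = -64
h^(4)(0) = 640
h^(5)(0) = -8192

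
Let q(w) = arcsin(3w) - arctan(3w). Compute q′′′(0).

81

Expand each term separately and add.
The coefficient of w^3 in the expansion is 27/2, so q′′′(0) = 3! * (27/2) = 81.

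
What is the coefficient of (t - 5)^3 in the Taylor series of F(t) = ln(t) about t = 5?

1/375

F(5) = ln(5)
F′(5) = 1/5
F′′(5) = -1/25
F′′′(5) = 2/125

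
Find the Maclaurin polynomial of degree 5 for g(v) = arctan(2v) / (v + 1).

86*v^5/15 + 2*v^4/3 - 2*v^3/3 - 2*v^2 + 2*v

Multiply the numerator's expansion by the denominator's geometric series.
[v^0] = 0;  [v^1] = 2;  [v^2] = -2;  [v^3] = -2/3;  [v^4] = 2/3;  [v^5] = 86/15.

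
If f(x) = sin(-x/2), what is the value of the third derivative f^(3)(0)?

1/8

Differentiate repeatedly and evaluate at the center.
From the series, [x^3] f = 1/48; multiply by 3! = 6 to get 1/8.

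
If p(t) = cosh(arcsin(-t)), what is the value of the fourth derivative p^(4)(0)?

5

Substitute the inner expansion into the outer series and collect powers.
The coefficient of t^4 in the expansion is 5/24, so p^(4)(0) = 4! * (5/24) = 5.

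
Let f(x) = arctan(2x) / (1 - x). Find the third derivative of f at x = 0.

-4

Use 1/(1 - r) = Σ r^k on the denominator, then take the Cauchy product.
From the series, [x^3] f = -2/3; multiply by 3! = 6 to get -4.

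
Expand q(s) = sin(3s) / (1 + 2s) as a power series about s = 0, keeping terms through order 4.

Expand each factor separately, then convolve coefficients.
q(0) = 0
q′(0) = 3
q′′(0) = -12
q′′′(0) = 45
q^(4)(0) = -360
The Taylor polynomial is Σ q^(k)(0)/k! · s^k.

-15*s^4 + 15*s^3/2 - 6*s^2 + 3*s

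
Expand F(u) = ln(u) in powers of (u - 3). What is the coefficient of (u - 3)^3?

Differentiate repeatedly and evaluate at the center.
F(3) = ln(3)
F′(3) = 1/3
F′′(3) = -1/9
F′′′(3) = 2/27

1/81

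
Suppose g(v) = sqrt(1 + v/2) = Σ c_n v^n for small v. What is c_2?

g(0) = 1
g′(0) = 1/4
g′′(0) = -1/16
The Taylor polynomial is Σ g^(k)(0)/k! · v^k.

-1/32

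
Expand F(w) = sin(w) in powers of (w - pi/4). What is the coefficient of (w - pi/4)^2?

F(pi/4) = sqrt(2)/2
F′(pi/4) = sqrt(2)/2
F′′(pi/4) = -sqrt(2)/2
So c_2 = F′′(pi/4)/2! = -sqrt(2)/4.

-sqrt(2)/4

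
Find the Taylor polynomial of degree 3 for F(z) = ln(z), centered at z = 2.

(z - 2)^3/24 - (z - 2)^2/8 + (z - 2)/2 + ln(2)

F(2) = ln(2)
F′(2) = 1/2
F′′(2) = -1/4
F′′′(2) = 1/4
Dividing each by k! gives the coefficients c_0, ..., c_3.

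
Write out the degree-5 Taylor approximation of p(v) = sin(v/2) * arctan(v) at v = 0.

-3*v^4/16 + v^2/2

Multiply the two series term by term and collect like powers.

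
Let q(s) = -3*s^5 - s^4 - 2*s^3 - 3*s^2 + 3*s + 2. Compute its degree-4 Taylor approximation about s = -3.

q(-3) = 668
q′(-3) = -1140
q′′(-3) = 1542
q′′′(-3) = -1560
q^(4)(-3) = 1056

44*(s + 3)^4 - 260*(s + 3)^3 + 771*(s + 3)^2 - 1140*(s + 3) + 668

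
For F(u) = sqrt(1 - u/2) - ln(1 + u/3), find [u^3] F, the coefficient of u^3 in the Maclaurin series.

Add the two expansions coefficient-wise.
[u^0] = 1;  [u^1] = -7/12;  [u^2] = 7/288;  [u^3] = -209/10368.
So c_3 = F′′′(0)/3! = -209/10368.

-209/10368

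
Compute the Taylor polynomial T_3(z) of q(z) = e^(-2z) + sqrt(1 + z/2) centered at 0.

Combine the two series term by term.
[z^0] = 2;  [z^1] = -7/4;  [z^2] = 63/32;  [z^3] = -509/384.

-509*z^3/384 + 63*z^2/32 - 7*z/4 + 2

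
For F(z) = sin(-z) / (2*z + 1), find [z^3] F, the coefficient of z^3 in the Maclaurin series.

Expand 1/(denominator) as a geometric series and multiply by the numerator's series.
F(0) = 0
F′(0) = -1
F′′(0) = 4
F′′′(0) = -23
Then c_k = F^(k)(0)/k! gives each Taylor coefficient.

-23/6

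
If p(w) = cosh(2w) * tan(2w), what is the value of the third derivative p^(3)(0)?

40

Take the Cauchy product of the two expansions.
From the series, [w^3] p = 20/3; multiply by 3! = 6 to get 40.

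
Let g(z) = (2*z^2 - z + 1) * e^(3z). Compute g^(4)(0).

189

Shift and add copies of the series according to the polynomial's terms.
The coefficient of z^4 in the expansion is 63/8, so g^(4)(0) = 4! * (63/8) = 189.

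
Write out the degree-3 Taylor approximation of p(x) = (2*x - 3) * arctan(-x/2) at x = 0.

-x^3/8 - x^2 + 3*x/2

Shift and add copies of the series according to the polynomial's terms.
p(0) = 0
p′(0) = 3/2
p′′(0) = -2
p′′′(0) = -3/4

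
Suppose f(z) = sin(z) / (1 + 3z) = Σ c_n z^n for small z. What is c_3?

53/6

Take the Cauchy product of the two expansions.
f(0) = 0
f′(0) = 1
f′′(0) = -6
f′′′(0) = 53
So c_3 = f′′′(0)/3! = 53/6.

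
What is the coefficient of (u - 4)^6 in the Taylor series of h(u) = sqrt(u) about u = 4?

h(4) = 2
h′(4) = 1/4
h′′(4) = -1/32
h′′′(4) = 3/256
h^(4)(4) = -15/2048
h^(5)(4) = 105/16384
h^(6)(4) = -945/131072
Then c_k = h^(k)(4)/k! gives each Taylor coefficient.

-21/2097152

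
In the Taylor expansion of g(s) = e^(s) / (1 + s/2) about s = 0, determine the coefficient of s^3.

Write out both Maclaurin series and multiply, keeping only the needed powers.
So c_3 = g′′′(0)/3! = 1/24.

1/24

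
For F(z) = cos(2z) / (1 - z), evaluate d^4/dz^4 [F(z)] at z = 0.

-8

Expand each factor separately, then convolve coefficients.
The coefficient of z^4 in the expansion is -1/3, so F^(4)(0) = 4! * (-1/3) = -8.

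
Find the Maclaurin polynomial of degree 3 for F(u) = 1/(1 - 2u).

8*u^3 + 4*u^2 + 2*u + 1

F(0) = 1
F′(0) = 2
F′′(0) = 8
F′′′(0) = 48
The Taylor polynomial is Σ F^(k)(0)/k! · u^k.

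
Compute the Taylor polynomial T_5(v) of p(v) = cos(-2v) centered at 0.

Differentiate repeatedly and evaluate at the center.
[v^0] = 1;  [v^1] = 0;  [v^2] = -2;  [v^3] = 0;  [v^4] = 2/3;  [v^5] = 0.

2*v^4/3 - 2*v^2 + 1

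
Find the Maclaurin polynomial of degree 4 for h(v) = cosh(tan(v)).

3*v^4/8 + v^2/2 + 1

Substitute the inner expansion into the outer series and collect powers.
[v^0] = 1;  [v^1] = 0;  [v^2] = 1/2;  [v^3] = 0;  [v^4] = 3/8.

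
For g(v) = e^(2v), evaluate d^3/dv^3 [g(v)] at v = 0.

Compute the successive derivatives at the expansion point and divide by k!.
From the series, [v^3] g = 4/3; multiply by 3! = 6 to get 8.

8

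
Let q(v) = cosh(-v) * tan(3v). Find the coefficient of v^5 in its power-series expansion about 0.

1481/40

Expand each factor separately, then convolve coefficients.
q(0) = 0
q′(0) = 3
q′′(0) = 0
q′′′(0) = 63
q^(4)(0) = 0
q^(5)(0) = 4443
So c_5 = q^(5)(0)/5! = 1481/40.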